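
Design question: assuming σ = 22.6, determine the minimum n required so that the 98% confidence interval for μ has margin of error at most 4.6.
n ≥ 131

For margin E ≤ 4.6:
n ≥ (z* · σ / E)²
n ≥ (2.326 · 22.6 / 4.6)²
n ≥ 130.59

Minimum n = 131 (rounding up)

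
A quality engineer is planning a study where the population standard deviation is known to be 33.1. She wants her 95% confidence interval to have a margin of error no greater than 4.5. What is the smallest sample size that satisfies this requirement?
n ≥ 208

For margin E ≤ 4.5:
n ≥ (z* · σ / E)²
n ≥ (1.960 · 33.1 / 4.5)²
n ≥ 207.85

Minimum n = 208 (rounding up)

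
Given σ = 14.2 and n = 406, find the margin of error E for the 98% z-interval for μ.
Margin of error = 1.64

Margin of error = z* · σ/√n
= 2.326 · 14.2/√406
= 2.326 · 14.2/20.1494
= 1.64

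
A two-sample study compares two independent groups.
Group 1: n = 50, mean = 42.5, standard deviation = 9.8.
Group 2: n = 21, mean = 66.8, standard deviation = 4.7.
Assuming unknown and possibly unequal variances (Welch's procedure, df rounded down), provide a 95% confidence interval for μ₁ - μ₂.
(-27.74, -20.86)

Difference: x̄₁ - x̄₂ = -24.30
SE = √(s₁²/n₁ + s₂²/n₂) = √(9.8²/50 + 4.7²/21) = 1.7242
df = 67.65 → 67 (Welch–Satterthwaite, rounded down)
t* = 1.996

CI: -24.30 ± 1.996 · 1.7242 = -24.30 ± 3.44 = (-27.74, -20.86)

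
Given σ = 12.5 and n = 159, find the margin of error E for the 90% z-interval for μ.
Margin of error = 1.63

Margin of error = z* · σ/√n
= 1.645 · 12.5/√159
= 1.645 · 12.5/12.6095
= 1.63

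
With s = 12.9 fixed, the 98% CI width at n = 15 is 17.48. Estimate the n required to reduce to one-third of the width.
n ≈ 135

CI width ∝ 1/√n
To reduce width by factor 3, need √n to grow by 3 → need 3² = 9 times as many samples.

Current: n = 15, width = 17.48
New: n = 135, width ≈ 5.23

Width reduced by factor of 17.48/5.23 = 3.34.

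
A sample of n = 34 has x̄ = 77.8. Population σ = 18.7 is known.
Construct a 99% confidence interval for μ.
(69.54, 86.06)

z-interval (σ known):
z* = 2.576 for 99% confidence

Margin of error = z* · σ/√n = 2.576 · 18.7/√34 = 8.26

CI: (77.8 - 8.26, 77.8 + 8.26) = (69.54, 86.06)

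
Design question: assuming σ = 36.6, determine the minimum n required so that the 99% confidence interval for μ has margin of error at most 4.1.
n ≥ 529

For margin E ≤ 4.1:
n ≥ (z* · σ / E)²
n ≥ (2.576 · 36.6 / 4.1)²
n ≥ 528.79

Minimum n = 529 (rounding up)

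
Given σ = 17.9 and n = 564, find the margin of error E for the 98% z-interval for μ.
Margin of error = 1.75

Margin of error = z* · σ/√n
= 2.326 · 17.9/√564
= 2.326 · 17.9/23.7487
= 1.75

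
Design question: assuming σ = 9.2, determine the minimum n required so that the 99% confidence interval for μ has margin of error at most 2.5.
n ≥ 90

For margin E ≤ 2.5:
n ≥ (z* · σ / E)²
n ≥ (2.576 · 9.2 / 2.5)²
n ≥ 89.86

Minimum n = 90 (rounding up)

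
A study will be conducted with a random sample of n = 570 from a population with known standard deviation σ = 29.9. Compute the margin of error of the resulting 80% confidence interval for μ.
Margin of error = 1.61

Margin of error = z* · σ/√n
= 1.282 · 29.9/√570
= 1.282 · 29.9/23.8747
= 1.61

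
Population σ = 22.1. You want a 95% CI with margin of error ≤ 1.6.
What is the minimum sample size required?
n ≥ 733

For margin E ≤ 1.6:
n ≥ (z* · σ / E)²
n ≥ (1.960 · 22.1 / 1.6)²
n ≥ 732.92

Minimum n = 733 (rounding up)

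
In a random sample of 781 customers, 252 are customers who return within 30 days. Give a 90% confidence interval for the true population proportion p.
(0.295, 0.350)

Proportion CI:
p̂ = 252/781 = 0.32266
SE = √(p̂(1-p̂)/n) = √(0.32266 · 0.67734 / 781) = 0.01673

z* = 1.645
Margin = z* · SE = 1.645 · 0.01673 = 0.0275

CI: 0.32266 ± 0.0275 = (0.295, 0.350)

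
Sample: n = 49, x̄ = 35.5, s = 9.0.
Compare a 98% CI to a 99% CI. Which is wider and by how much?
99% CI is wider by 0.71

df = 48
98% CI: t* = 2.407, (32.41, 38.59), width = 2 · t* · s/√n = 6.19
99% CI: t* = 2.682, (32.05, 38.95), width = 2 · t* · s/√n = 6.90

The 99% CI is wider by 6.90 - 6.19 = 0.71.
Higher confidence requires a wider interval.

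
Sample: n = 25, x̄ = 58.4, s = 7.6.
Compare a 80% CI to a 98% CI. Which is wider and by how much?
98% CI is wider by 3.57

df = 24
80% CI: t* = 1.318, (56.40, 60.40), width = 2 · t* · s/√n = 4.01
98% CI: t* = 2.492, (54.61, 62.19), width = 2 · t* · s/√n = 7.58

The 98% CI is wider by 7.58 - 4.01 = 3.57.
Higher confidence requires a wider interval.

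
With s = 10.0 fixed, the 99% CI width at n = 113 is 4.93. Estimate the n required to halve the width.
n ≈ 452

CI width ∝ 1/√n
To reduce width by factor 2, need √n to grow by 2 → need 2² = 4 times as many samples.

Current: n = 113, width = 4.93
New: n = 452, width ≈ 2.43

Width reduced by factor of 4.93/2.43 = 2.03.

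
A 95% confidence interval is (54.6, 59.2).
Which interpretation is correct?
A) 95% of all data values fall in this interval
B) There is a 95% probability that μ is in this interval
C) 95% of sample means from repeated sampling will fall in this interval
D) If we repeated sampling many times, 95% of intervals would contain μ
D

A) Wrong — a CI is about the parameter μ, not individual data values.
B) Wrong — μ is fixed; the randomness lives in the interval, not in μ.
C) Wrong — coverage applies to intervals containing μ, not to future x̄ values.
D) Correct — this is the frequentist long-run coverage interpretation.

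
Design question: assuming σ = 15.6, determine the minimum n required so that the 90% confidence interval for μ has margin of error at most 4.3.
n ≥ 36

For margin E ≤ 4.3:
n ≥ (z* · σ / E)²
n ≥ (1.645 · 15.6 / 4.3)²
n ≥ 35.62

Minimum n = 36 (rounding up)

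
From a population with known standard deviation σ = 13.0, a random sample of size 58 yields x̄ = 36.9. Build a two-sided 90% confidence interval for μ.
(34.09, 39.71)

z-interval (σ known):
z* = 1.645 for 90% confidence

Margin of error = z* · σ/√n = 1.645 · 13.0/√58 = 2.81

CI: (36.9 - 2.81, 36.9 + 2.81) = (34.09, 39.71)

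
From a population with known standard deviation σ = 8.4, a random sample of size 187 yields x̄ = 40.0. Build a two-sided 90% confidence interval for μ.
(38.99, 41.01)

z-interval (σ known):
z* = 1.645 for 90% confidence

Margin of error = z* · σ/√n = 1.645 · 8.4/√187 = 1.01

CI: (40.0 - 1.01, 40.0 + 1.01) = (38.99, 41.01)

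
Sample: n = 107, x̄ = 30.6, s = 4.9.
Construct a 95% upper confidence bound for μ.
μ ≤ 31.39

Upper bound (one-sided):
t* = 1.659 (one-sided for 95%)
Upper bound = x̄ + t* · s/√n = 30.6 + 1.659 · 4.9/√107 = 31.39

We are 95% confident that μ ≤ 31.39.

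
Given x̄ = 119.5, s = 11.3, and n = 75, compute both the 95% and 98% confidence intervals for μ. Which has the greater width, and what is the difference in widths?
98% CI is wider by 1.01

df = 74
95% CI: t* = 1.993, (116.90, 122.10), width = 2 · t* · s/√n = 5.20
98% CI: t* = 2.378, (116.40, 122.60), width = 2 · t* · s/√n = 6.21

The 98% CI is wider by 6.21 - 5.20 = 1.01.
Higher confidence requires a wider interval.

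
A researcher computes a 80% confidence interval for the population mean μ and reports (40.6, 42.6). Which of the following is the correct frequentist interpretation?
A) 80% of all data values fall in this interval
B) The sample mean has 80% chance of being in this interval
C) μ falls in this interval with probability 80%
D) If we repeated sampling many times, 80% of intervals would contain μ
D

A) Wrong — a CI is about the parameter μ, not individual data values.
B) Wrong — x̄ is observed and sits in the interval by construction.
C) Wrong — μ is fixed; the randomness lives in the interval, not in μ.
D) Correct — this is the frequentist long-run coverage interpretation.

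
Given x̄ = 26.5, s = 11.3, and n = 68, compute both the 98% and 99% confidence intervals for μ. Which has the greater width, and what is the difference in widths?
99% CI is wider by 0.74

df = 67
98% CI: t* = 2.383, (23.23, 29.77), width = 2 · t* · s/√n = 6.53
99% CI: t* = 2.651, (22.87, 30.13), width = 2 · t* · s/√n = 7.27

The 99% CI is wider by 7.27 - 6.53 = 0.74.
Higher confidence requires a wider interval.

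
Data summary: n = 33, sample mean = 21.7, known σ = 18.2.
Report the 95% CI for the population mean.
(15.49, 27.91)

z-interval (σ known):
z* = 1.960 for 95% confidence

Margin of error = z* · σ/√n = 1.960 · 18.2/√33 = 6.21

CI: (21.7 - 6.21, 21.7 + 6.21) = (15.49, 27.91)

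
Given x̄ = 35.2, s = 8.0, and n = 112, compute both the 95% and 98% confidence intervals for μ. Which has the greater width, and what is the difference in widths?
98% CI is wider by 0.57

df = 111
95% CI: t* = 1.982, (33.70, 36.70), width = 2 · t* · s/√n = 3.00
98% CI: t* = 2.360, (33.42, 36.98), width = 2 · t* · s/√n = 3.57

The 98% CI is wider by 3.57 - 3.00 = 0.57.
Higher confidence requires a wider interval.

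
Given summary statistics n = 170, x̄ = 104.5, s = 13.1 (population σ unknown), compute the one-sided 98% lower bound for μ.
μ ≥ 102.42

Lower bound (one-sided):
t* = 2.070 (one-sided for 98%)
Lower bound = x̄ - t* · s/√n = 104.5 - 2.070 · 13.1/√170 = 102.42

We are 98% confident that μ ≥ 102.42.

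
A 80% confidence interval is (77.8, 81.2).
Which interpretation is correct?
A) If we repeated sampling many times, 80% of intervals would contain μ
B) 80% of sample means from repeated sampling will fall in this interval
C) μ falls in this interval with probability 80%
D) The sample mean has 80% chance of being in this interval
A

A) Correct — this is the frequentist long-run coverage interpretation.
B) Wrong — coverage applies to intervals containing μ, not to future x̄ values.
C) Wrong — μ is fixed; the randomness lives in the interval, not in μ.
D) Wrong — x̄ is observed and sits in the interval by construction.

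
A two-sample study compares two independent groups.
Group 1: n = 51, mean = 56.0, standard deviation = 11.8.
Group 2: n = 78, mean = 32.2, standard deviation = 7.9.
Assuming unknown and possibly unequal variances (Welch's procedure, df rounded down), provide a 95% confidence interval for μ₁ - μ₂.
(20.06, 27.54)

Difference: x̄₁ - x̄₂ = 23.80
SE = √(s₁²/n₁ + s₂²/n₂) = √(11.8²/51 + 7.9²/78) = 1.8789
df = 79.18 → 79 (Welch–Satterthwaite, rounded down)
t* = 1.990

CI: 23.80 ± 1.990 · 1.8789 = 23.80 ± 3.74 = (20.06, 27.54)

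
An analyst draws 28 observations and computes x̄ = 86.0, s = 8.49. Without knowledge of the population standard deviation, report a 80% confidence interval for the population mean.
(83.89, 88.11)

t-interval (σ unknown):
df = n - 1 = 27
t* = 1.314 for 80% confidence

Margin of error = t* · s/√n = 1.314 · 8.49/√28 = 2.11

CI: (83.89, 88.11)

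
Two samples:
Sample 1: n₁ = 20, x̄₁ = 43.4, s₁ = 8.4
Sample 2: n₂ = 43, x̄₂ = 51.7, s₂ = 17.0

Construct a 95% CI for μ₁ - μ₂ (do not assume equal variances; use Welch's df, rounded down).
(-14.70, -1.90)

Difference: x̄₁ - x̄₂ = -8.30
SE = √(s₁²/n₁ + s₂²/n₂) = √(8.4²/20 + 17.0²/43) = 3.2014
df = 60.70 → 60 (Welch–Satterthwaite, rounded down)
t* = 2.000

CI: -8.30 ± 2.000 · 3.2014 = -8.30 ± 6.40 = (-14.70, -1.90)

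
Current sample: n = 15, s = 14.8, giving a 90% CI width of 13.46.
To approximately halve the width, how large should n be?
n ≈ 60

CI width ∝ 1/√n
To reduce width by factor 2, need √n to grow by 2 → need 2² = 4 times as many samples.

Current: n = 15, width = 13.46
New: n = 60, width ≈ 6.39

Width reduced by factor of 13.46/6.39 = 2.11.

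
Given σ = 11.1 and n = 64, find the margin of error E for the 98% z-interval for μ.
Margin of error = 3.23

Margin of error = z* · σ/√n
= 2.326 · 11.1/√64
= 2.326 · 11.1/8.0000
= 3.23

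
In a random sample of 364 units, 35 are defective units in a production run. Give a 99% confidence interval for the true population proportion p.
(0.056, 0.136)

Proportion CI:
p̂ = 35/364 = 0.09615
SE = √(p̂(1-p̂)/n) = √(0.09615 · 0.90385 / 364) = 0.01545

z* = 2.576
Margin = z* · SE = 2.576 · 0.01545 = 0.0398

CI: 0.09615 ± 0.0398 = (0.056, 0.136)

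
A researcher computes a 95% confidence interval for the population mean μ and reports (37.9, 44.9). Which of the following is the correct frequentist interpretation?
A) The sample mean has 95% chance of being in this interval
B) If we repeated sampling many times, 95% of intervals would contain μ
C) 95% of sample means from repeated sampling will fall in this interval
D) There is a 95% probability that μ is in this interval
B

A) Wrong — x̄ is observed and sits in the interval by construction.
B) Correct — this is the frequentist long-run coverage interpretation.
C) Wrong — coverage applies to intervals containing μ, not to future x̄ values.
D) Wrong — μ is fixed; the randomness lives in the interval, not in μ.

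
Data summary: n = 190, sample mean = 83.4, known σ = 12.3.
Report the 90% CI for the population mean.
(81.93, 84.87)

z-interval (σ known):
z* = 1.645 for 90% confidence

Margin of error = z* · σ/√n = 1.645 · 12.3/√190 = 1.47

CI: (83.4 - 1.47, 83.4 + 1.47) = (81.93, 84.87)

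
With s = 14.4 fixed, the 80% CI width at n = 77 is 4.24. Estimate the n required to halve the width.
n ≈ 308

CI width ∝ 1/√n
To reduce width by factor 2, need √n to grow by 2 → need 2² = 4 times as many samples.

Current: n = 77, width = 4.24
New: n = 308, width ≈ 2.11

Width reduced by factor of 4.24/2.11 = 2.01.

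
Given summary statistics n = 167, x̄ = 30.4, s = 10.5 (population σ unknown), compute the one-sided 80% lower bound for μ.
μ ≥ 29.71

Lower bound (one-sided):
t* = 0.844 (one-sided for 80%)
Lower bound = x̄ - t* · s/√n = 30.4 - 0.844 · 10.5/√167 = 29.71

We are 80% confident that μ ≥ 29.71.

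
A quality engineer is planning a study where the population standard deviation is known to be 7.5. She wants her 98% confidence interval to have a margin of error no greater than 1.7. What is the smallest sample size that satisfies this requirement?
n ≥ 106

For margin E ≤ 1.7:
n ≥ (z* · σ / E)²
n ≥ (2.326 · 7.5 / 1.7)²
n ≥ 105.30

Minimum n = 106 (rounding up)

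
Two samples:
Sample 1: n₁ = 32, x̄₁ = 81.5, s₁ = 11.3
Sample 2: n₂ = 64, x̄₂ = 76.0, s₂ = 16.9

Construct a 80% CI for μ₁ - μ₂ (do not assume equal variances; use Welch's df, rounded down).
(1.75, 9.25)

Difference: x̄₁ - x̄₂ = 5.50
SE = √(s₁²/n₁ + s₂²/n₂) = √(11.3²/32 + 16.9²/64) = 2.9074
df = 86.11 → 86 (Welch–Satterthwaite, rounded down)
t* = 1.291

CI: 5.50 ± 1.291 · 2.9074 = 5.50 ± 3.75 = (1.75, 9.25)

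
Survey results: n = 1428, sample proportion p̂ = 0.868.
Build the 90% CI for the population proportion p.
(0.853, 0.883)

Proportion CI:
SE = √(p̂(1-p̂)/n) = √(0.868 · 0.132 / 1428) = 0.00896

z* = 1.645
Margin = z* · SE = 1.645 · 0.00896 = 0.0147

CI: 0.868 ± 0.0147 = (0.853, 0.883)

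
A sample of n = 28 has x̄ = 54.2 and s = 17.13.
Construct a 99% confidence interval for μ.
(45.23, 63.17)

t-interval (σ unknown):
df = n - 1 = 27
t* = 2.771 for 99% confidence

Margin of error = t* · s/√n = 2.771 · 17.13/√28 = 8.97

CI: (45.23, 63.17)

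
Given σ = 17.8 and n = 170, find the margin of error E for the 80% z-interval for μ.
Margin of error = 1.75

Margin of error = z* · σ/√n
= 1.282 · 17.8/√170
= 1.282 · 17.8/13.0384
= 1.75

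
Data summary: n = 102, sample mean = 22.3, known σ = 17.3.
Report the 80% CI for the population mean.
(20.10, 24.50)

z-interval (σ known):
z* = 1.282 for 80% confidence

Margin of error = z* · σ/√n = 1.282 · 17.3/√102 = 2.20

CI: (22.3 - 2.20, 22.3 + 2.20) = (20.10, 24.50)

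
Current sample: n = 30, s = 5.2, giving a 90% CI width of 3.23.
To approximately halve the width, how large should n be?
n ≈ 120

CI width ∝ 1/√n
To reduce width by factor 2, need √n to grow by 2 → need 2² = 4 times as many samples.

Current: n = 30, width = 3.23
New: n = 120, width ≈ 1.57

Width reduced by factor of 3.23/1.57 = 2.06.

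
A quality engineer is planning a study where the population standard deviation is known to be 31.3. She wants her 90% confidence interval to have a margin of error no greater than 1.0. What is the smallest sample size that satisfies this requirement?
n ≥ 2652

For margin E ≤ 1.0:
n ≥ (z* · σ / E)²
n ≥ (1.645 · 31.3 / 1.0)²
n ≥ 2651.07

Minimum n = 2652 (rounding up)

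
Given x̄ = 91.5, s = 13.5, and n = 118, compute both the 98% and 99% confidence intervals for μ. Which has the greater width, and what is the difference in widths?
99% CI is wider by 0.65

df = 117
98% CI: t* = 2.359, (88.57, 94.43), width = 2 · t* · s/√n = 5.86
99% CI: t* = 2.619, (88.25, 94.75), width = 2 · t* · s/√n = 6.51

The 99% CI is wider by 6.51 - 5.86 = 0.65.
Higher confidence requires a wider interval.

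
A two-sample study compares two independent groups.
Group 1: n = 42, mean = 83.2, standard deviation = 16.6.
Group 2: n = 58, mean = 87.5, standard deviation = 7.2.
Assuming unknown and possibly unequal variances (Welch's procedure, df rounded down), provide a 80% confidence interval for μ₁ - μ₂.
(-7.84, -0.76)

Difference: x̄₁ - x̄₂ = -4.30
SE = √(s₁²/n₁ + s₂²/n₂) = √(16.6²/42 + 7.2²/58) = 2.7303
df = 52.23 → 52 (Welch–Satterthwaite, rounded down)
t* = 1.298

CI: -4.30 ± 1.298 · 2.7303 = -4.30 ± 3.54 = (-7.84, -0.76)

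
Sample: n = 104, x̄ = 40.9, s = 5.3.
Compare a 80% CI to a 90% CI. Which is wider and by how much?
90% CI is wider by 0.39

df = 103
80% CI: t* = 1.290, (40.23, 41.57), width = 2 · t* · s/√n = 1.34
90% CI: t* = 1.660, (40.04, 41.76), width = 2 · t* · s/√n = 1.73

The 90% CI is wider by 1.73 - 1.34 = 0.39.
Higher confidence requires a wider interval.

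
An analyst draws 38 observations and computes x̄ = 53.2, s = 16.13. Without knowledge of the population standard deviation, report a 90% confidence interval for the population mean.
(48.79, 57.61)

t-interval (σ unknown):
df = n - 1 = 37
t* = 1.687 for 90% confidence

Margin of error = t* · s/√n = 1.687 · 16.13/√38 = 4.41

CI: (48.79, 57.61)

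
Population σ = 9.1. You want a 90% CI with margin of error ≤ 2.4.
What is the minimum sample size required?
n ≥ 39

For margin E ≤ 2.4:
n ≥ (z* · σ / E)²
n ≥ (1.645 · 9.1 / 2.4)²
n ≥ 38.90

Minimum n = 39 (rounding up)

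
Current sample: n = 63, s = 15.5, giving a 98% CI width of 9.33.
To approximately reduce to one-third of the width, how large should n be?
n ≈ 567

CI width ∝ 1/√n
To reduce width by factor 3, need √n to grow by 3 → need 3² = 9 times as many samples.

Current: n = 63, width = 9.33
New: n = 567, width ≈ 3.04

Width reduced by factor of 9.33/3.04 = 3.07.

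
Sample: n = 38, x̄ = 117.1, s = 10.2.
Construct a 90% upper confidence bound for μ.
μ ≤ 119.26

Upper bound (one-sided):
t* = 1.305 (one-sided for 90%)
Upper bound = x̄ + t* · s/√n = 117.1 + 1.305 · 10.2/√38 = 119.26

We are 90% confident that μ ≤ 119.26.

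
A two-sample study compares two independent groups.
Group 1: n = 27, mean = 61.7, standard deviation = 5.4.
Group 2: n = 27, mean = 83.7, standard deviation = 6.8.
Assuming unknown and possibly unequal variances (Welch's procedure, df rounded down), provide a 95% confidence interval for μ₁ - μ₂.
(-25.36, -18.64)

Difference: x̄₁ - x̄₂ = -22.00
SE = √(s₁²/n₁ + s₂²/n₂) = √(5.4²/27 + 6.8²/27) = 1.6711
df = 49.46 → 49 (Welch–Satterthwaite, rounded down)
t* = 2.010

CI: -22.00 ± 2.010 · 1.6711 = -22.00 ± 3.36 = (-25.36, -18.64)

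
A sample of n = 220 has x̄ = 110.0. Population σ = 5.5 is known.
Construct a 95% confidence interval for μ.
(109.27, 110.73)

z-interval (σ known):
z* = 1.960 for 95% confidence

Margin of error = z* · σ/√n = 1.960 · 5.5/√220 = 0.73

CI: (110.0 - 0.73, 110.0 + 0.73) = (109.27, 110.73)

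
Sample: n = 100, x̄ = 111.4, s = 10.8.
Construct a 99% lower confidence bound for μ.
μ ≥ 108.85

Lower bound (one-sided):
t* = 2.365 (one-sided for 99%)
Lower bound = x̄ - t* · s/√n = 111.4 - 2.365 · 10.8/√100 = 108.85

We are 99% confident that μ ≥ 108.85.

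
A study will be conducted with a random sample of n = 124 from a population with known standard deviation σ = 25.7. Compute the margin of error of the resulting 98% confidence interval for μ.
Margin of error = 5.37

Margin of error = z* · σ/√n
= 2.326 · 25.7/√124
= 2.326 · 25.7/11.1355
= 5.37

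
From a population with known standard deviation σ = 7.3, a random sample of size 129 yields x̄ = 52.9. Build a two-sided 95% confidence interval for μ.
(51.64, 54.16)

z-interval (σ known):
z* = 1.960 for 95% confidence

Margin of error = z* · σ/√n = 1.960 · 7.3/√129 = 1.26

CI: (52.9 - 1.26, 52.9 + 1.26) = (51.64, 54.16)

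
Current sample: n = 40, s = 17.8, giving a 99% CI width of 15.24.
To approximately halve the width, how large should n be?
n ≈ 160

CI width ∝ 1/√n
To reduce width by factor 2, need √n to grow by 2 → need 2² = 4 times as many samples.

Current: n = 40, width = 15.24
New: n = 160, width ≈ 7.34

Width reduced by factor of 15.24/7.34 = 2.08.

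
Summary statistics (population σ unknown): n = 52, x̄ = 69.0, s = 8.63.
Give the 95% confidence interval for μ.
(66.60, 71.40)

t-interval (σ unknown):
df = n - 1 = 51
t* = 2.008 for 95% confidence

Margin of error = t* · s/√n = 2.008 · 8.63/√52 = 2.40

CI: (66.60, 71.40)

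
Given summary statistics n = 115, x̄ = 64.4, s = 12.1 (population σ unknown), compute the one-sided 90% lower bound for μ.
μ ≥ 62.95

Lower bound (one-sided):
t* = 1.289 (one-sided for 90%)
Lower bound = x̄ - t* · s/√n = 64.4 - 1.289 · 12.1/√115 = 62.95

We are 90% confident that μ ≥ 62.95.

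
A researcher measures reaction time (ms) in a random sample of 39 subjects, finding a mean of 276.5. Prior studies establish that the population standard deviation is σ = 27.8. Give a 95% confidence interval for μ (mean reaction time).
(267.77, 285.23)

z-interval (σ known):
z* = 1.960 for 95% confidence

Margin of error = z* · σ/√n = 1.960 · 27.8/√39 = 8.73

CI: (276.5 - 8.73, 276.5 + 8.73) = (267.77, 285.23)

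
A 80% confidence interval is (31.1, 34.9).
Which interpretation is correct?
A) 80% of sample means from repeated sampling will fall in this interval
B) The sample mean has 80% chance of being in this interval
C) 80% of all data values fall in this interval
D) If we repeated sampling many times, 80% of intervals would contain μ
D

A) Wrong — coverage applies to intervals containing μ, not to future x̄ values.
B) Wrong — x̄ is observed and sits in the interval by construction.
C) Wrong — a CI is about the parameter μ, not individual data values.
D) Correct — this is the frequentist long-run coverage interpretation.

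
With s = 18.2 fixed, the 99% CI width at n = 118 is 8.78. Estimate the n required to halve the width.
n ≈ 472

CI width ∝ 1/√n
To reduce width by factor 2, need √n to grow by 2 → need 2² = 4 times as many samples.

Current: n = 118, width = 8.78
New: n = 472, width ≈ 4.33

Width reduced by factor of 8.78/4.33 = 2.03.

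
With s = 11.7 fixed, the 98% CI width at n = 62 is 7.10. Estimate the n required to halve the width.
n ≈ 248

CI width ∝ 1/√n
To reduce width by factor 2, need √n to grow by 2 → need 2² = 4 times as many samples.

Current: n = 62, width = 7.10
New: n = 248, width ≈ 3.48

Width reduced by factor of 7.10/3.48 = 2.04.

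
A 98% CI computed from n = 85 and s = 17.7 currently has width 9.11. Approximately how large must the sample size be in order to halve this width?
n ≈ 340

CI width ∝ 1/√n
To reduce width by factor 2, need √n to grow by 2 → need 2² = 4 times as many samples.

Current: n = 85, width = 9.11
New: n = 340, width ≈ 4.49

Width reduced by factor of 9.11/4.49 = 2.03.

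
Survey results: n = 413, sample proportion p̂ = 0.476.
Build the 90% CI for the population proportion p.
(0.436, 0.516)

Proportion CI:
SE = √(p̂(1-p̂)/n) = √(0.476 · 0.524 / 413) = 0.02458

z* = 1.645
Margin = z* · SE = 1.645 · 0.02458 = 0.0404

CI: 0.476 ± 0.0404 = (0.436, 0.516)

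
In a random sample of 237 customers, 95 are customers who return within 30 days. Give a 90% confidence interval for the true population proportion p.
(0.348, 0.453)

Proportion CI:
p̂ = 95/237 = 0.40084
SE = √(p̂(1-p̂)/n) = √(0.40084 · 0.59916 / 237) = 0.03183

z* = 1.645
Margin = z* · SE = 1.645 · 0.03183 = 0.0524

CI: 0.40084 ± 0.0524 = (0.348, 0.453)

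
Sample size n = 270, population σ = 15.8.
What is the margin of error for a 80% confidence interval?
Margin of error = 1.23

Margin of error = z* · σ/√n
= 1.282 · 15.8/√270
= 1.282 · 15.8/16.4317
= 1.23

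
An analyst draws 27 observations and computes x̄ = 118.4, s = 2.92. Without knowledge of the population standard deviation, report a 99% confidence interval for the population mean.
(116.84, 119.96)

t-interval (σ unknown):
df = n - 1 = 26
t* = 2.779 for 99% confidence

Margin of error = t* · s/√n = 2.779 · 2.92/√27 = 1.56

CI: (116.84, 119.96)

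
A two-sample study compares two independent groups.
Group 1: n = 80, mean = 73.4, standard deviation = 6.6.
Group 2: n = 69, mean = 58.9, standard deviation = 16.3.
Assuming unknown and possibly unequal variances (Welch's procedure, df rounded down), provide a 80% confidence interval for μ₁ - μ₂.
(11.79, 17.21)

Difference: x̄₁ - x̄₂ = 14.50
SE = √(s₁²/n₁ + s₂²/n₂) = √(6.6²/80 + 16.3²/69) = 2.0964
df = 87.09 → 87 (Welch–Satterthwaite, rounded down)
t* = 1.291

CI: 14.50 ± 1.291 · 2.0964 = 14.50 ± 2.71 = (11.79, 17.21)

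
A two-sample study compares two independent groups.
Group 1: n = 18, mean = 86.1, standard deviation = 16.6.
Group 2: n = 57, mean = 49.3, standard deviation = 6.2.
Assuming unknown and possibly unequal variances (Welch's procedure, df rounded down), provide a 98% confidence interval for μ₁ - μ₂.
(26.60, 47.00)

Difference: x̄₁ - x̄₂ = 36.80
SE = √(s₁²/n₁ + s₂²/n₂) = √(16.6²/18 + 6.2²/57) = 3.9979
df = 18.52 → 18 (Welch–Satterthwaite, rounded down)
t* = 2.552

CI: 36.80 ± 2.552 · 3.9979 = 36.80 ± 10.20 = (26.60, 47.00)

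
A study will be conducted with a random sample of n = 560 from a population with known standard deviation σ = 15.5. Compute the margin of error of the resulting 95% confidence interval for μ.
Margin of error = 1.28

Margin of error = z* · σ/√n
= 1.960 · 15.5/√560
= 1.960 · 15.5/23.6643
= 1.28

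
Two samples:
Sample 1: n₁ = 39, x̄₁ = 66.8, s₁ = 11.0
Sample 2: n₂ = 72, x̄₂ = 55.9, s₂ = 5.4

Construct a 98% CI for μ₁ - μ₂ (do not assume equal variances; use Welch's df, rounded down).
(6.39, 15.41)

Difference: x̄₁ - x̄₂ = 10.90
SE = √(s₁²/n₁ + s₂²/n₂) = √(11.0²/39 + 5.4²/72) = 1.8728
df = 48.13 → 48 (Welch–Satterthwaite, rounded down)
t* = 2.407

CI: 10.90 ± 2.407 · 1.8728 = 10.90 ± 4.51 = (6.39, 15.41)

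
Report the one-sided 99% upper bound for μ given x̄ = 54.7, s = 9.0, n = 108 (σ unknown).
μ ≤ 56.75

Upper bound (one-sided):
t* = 2.362 (one-sided for 99%)
Upper bound = x̄ + t* · s/√n = 54.7 + 2.362 · 9.0/√108 = 56.75

We are 99% confident that μ ≤ 56.75.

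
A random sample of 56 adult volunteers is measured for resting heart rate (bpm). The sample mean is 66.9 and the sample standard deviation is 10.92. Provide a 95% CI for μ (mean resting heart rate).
(63.98, 69.82)

t-interval (σ unknown):
df = n - 1 = 55
t* = 2.004 for 95% confidence

Margin of error = t* · s/√n = 2.004 · 10.92/√56 = 2.92

CI: (63.98, 69.82)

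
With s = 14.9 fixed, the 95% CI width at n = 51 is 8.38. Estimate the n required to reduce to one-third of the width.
n ≈ 459

CI width ∝ 1/√n
To reduce width by factor 3, need √n to grow by 3 → need 3² = 9 times as many samples.

Current: n = 51, width = 8.38
New: n = 459, width ≈ 2.73

Width reduced by factor of 8.38/2.73 = 3.07.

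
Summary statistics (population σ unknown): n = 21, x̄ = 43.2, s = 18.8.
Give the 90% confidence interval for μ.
(36.12, 50.28)

t-interval (σ unknown):
df = n - 1 = 20
t* = 1.725 for 90% confidence

Margin of error = t* · s/√n = 1.725 · 18.8/√21 = 7.08

CI: (36.12, 50.28)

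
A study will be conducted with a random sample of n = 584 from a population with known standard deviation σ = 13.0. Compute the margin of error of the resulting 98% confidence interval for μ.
Margin of error = 1.25

Margin of error = z* · σ/√n
= 2.326 · 13.0/√584
= 2.326 · 13.0/24.1661
= 1.25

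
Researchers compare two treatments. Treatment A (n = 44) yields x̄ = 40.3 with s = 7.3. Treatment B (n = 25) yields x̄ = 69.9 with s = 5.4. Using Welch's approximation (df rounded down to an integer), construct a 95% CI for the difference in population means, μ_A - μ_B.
(-32.68, -26.52)

Difference: x̄₁ - x̄₂ = -29.60
SE = √(s₁²/n₁ + s₂²/n₂) = √(7.3²/44 + 5.4²/25) = 1.5419
df = 62.25 → 62 (Welch–Satterthwaite, rounded down)
t* = 1.999

CI: -29.60 ± 1.999 · 1.5419 = -29.60 ± 3.08 = (-32.68, -26.52)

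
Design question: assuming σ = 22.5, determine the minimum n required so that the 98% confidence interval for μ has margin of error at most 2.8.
n ≥ 350

For margin E ≤ 2.8:
n ≥ (z* · σ / E)²
n ≥ (2.326 · 22.5 / 2.8)²
n ≥ 349.36

Minimum n = 350 (rounding up)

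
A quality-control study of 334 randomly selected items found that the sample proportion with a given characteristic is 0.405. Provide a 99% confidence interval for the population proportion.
(0.336, 0.474)

Proportion CI:
SE = √(p̂(1-p̂)/n) = √(0.405 · 0.595 / 334) = 0.02686

z* = 2.576
Margin = z* · SE = 2.576 · 0.02686 = 0.0692

CI: 0.405 ± 0.0692 = (0.336, 0.474)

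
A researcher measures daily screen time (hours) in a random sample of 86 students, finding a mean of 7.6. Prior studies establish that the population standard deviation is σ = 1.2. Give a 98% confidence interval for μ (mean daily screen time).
(7.30, 7.90)

z-interval (σ known):
z* = 2.326 for 98% confidence

Margin of error = z* · σ/√n = 2.326 · 1.2/√86 = 0.30

CI: (7.6 - 0.30, 7.6 + 0.30) = (7.30, 7.90)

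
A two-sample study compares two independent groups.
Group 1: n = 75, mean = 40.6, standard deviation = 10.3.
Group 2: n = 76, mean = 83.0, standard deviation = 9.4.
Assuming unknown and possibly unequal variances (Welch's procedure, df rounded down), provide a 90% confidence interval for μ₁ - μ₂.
(-45.06, -39.74)

Difference: x̄₁ - x̄₂ = -42.40
SE = √(s₁²/n₁ + s₂²/n₂) = √(10.3²/75 + 9.4²/76) = 1.6054
df = 147.39 → 147 (Welch–Satterthwaite, rounded down)
t* = 1.655

CI: -42.40 ± 1.655 · 1.6054 = -42.40 ± 2.66 = (-45.06, -39.74)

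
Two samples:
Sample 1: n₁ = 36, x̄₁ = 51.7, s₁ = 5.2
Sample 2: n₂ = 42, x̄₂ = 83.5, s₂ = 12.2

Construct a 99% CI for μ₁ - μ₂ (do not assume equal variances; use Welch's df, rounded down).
(-37.32, -26.28)

Difference: x̄₁ - x̄₂ = -31.80
SE = √(s₁²/n₁ + s₂²/n₂) = √(5.2²/36 + 12.2²/42) = 2.0724
df = 57.21 → 57 (Welch–Satterthwaite, rounded down)
t* = 2.665

CI: -31.80 ± 2.665 · 2.0724 = -31.80 ± 5.52 = (-37.32, -26.28)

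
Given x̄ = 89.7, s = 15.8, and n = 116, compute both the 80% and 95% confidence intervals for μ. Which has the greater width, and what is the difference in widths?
95% CI is wider by 2.03

df = 115
80% CI: t* = 1.289, (87.81, 91.59), width = 2 · t* · s/√n = 3.78
95% CI: t* = 1.981, (86.79, 92.61), width = 2 · t* · s/√n = 5.81

The 95% CI is wider by 5.81 - 3.78 = 2.03.
Higher confidence requires a wider interval.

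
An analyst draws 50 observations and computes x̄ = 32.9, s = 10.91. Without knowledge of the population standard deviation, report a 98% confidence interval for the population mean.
(29.19, 36.61)

t-interval (σ unknown):
df = n - 1 = 49
t* = 2.405 for 98% confidence

Margin of error = t* · s/√n = 2.405 · 10.91/√50 = 3.71

CI: (29.19, 36.61)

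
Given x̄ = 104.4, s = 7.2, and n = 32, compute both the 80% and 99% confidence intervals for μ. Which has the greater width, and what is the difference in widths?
99% CI is wider by 3.66

df = 31
80% CI: t* = 1.309, (102.73, 106.07), width = 2 · t* · s/√n = 3.33
99% CI: t* = 2.744, (100.91, 107.89), width = 2 · t* · s/√n = 6.99

The 99% CI is wider by 6.99 - 3.33 = 3.66.
Higher confidence requires a wider interval.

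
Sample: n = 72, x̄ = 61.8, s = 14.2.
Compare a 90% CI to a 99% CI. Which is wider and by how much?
99% CI is wider by 3.28

df = 71
90% CI: t* = 1.667, (59.01, 64.59), width = 2 · t* · s/√n = 5.58
99% CI: t* = 2.647, (57.37, 66.23), width = 2 · t* · s/√n = 8.86

The 99% CI is wider by 8.86 - 5.58 = 3.28.
Higher confidence requires a wider interval.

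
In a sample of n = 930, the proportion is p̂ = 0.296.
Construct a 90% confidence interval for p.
(0.271, 0.321)

Proportion CI:
SE = √(p̂(1-p̂)/n) = √(0.296 · 0.704 / 930) = 0.01497

z* = 1.645
Margin = z* · SE = 1.645 · 0.01497 = 0.0246

CI: 0.296 ± 0.0246 = (0.271, 0.321)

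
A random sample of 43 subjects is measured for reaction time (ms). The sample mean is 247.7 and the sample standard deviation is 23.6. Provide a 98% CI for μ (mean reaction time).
(239.00, 256.40)

t-interval (σ unknown):
df = n - 1 = 42
t* = 2.418 for 98% confidence

Margin of error = t* · s/√n = 2.418 · 23.6/√43 = 8.70

CI: (239.00, 256.40)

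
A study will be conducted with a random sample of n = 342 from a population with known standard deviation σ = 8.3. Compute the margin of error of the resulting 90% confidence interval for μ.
Margin of error = 0.74

Margin of error = z* · σ/√n
= 1.645 · 8.3/√342
= 1.645 · 8.3/18.4932
= 0.74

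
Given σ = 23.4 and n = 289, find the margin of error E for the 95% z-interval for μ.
Margin of error = 2.70

Margin of error = z* · σ/√n
= 1.960 · 23.4/√289
= 1.960 · 23.4/17.0000
= 2.70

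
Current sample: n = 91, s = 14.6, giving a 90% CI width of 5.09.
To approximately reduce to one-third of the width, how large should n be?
n ≈ 819

CI width ∝ 1/√n
To reduce width by factor 3, need √n to grow by 3 → need 3² = 9 times as many samples.

Current: n = 91, width = 5.09
New: n = 819, width ≈ 1.68

Width reduced by factor of 5.09/1.68 = 3.03.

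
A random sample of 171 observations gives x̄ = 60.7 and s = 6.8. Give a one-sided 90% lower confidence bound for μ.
μ ≥ 60.03

Lower bound (one-sided):
t* = 1.287 (one-sided for 90%)
Lower bound = x̄ - t* · s/√n = 60.7 - 1.287 · 6.8/√171 = 60.03

We are 90% confident that μ ≥ 60.03.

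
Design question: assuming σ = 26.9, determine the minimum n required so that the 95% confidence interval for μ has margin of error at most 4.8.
n ≥ 121

For margin E ≤ 4.8:
n ≥ (z* · σ / E)²
n ≥ (1.960 · 26.9 / 4.8)²
n ≥ 120.65

Minimum n = 121 (rounding up)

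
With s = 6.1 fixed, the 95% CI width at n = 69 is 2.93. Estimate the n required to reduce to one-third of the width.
n ≈ 621

CI width ∝ 1/√n
To reduce width by factor 3, need √n to grow by 3 → need 3² = 9 times as many samples.

Current: n = 69, width = 2.93
New: n = 621, width ≈ 0.96

Width reduced by factor of 2.93/0.96 = 3.05.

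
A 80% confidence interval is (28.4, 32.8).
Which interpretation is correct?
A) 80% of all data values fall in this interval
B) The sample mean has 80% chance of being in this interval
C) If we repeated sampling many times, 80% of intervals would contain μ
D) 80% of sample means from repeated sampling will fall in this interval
C

A) Wrong — a CI is about the parameter μ, not individual data values.
B) Wrong — x̄ is observed and sits in the interval by construction.
C) Correct — this is the frequentist long-run coverage interpretation.
D) Wrong — coverage applies to intervals containing μ, not to future x̄ values.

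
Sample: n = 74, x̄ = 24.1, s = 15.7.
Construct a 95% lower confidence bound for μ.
μ ≥ 21.06

Lower bound (one-sided):
t* = 1.666 (one-sided for 95%)
Lower bound = x̄ - t* · s/√n = 24.1 - 1.666 · 15.7/√74 = 21.06

We are 95% confident that μ ≥ 21.06.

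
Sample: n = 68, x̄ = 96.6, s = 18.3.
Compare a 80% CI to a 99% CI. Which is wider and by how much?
99% CI is wider by 6.03

df = 67
80% CI: t* = 1.294, (93.73, 99.47), width = 2 · t* · s/√n = 5.74
99% CI: t* = 2.651, (90.72, 102.48), width = 2 · t* · s/√n = 11.77

The 99% CI is wider by 11.77 - 5.74 = 6.03.
Higher confidence requires a wider interval.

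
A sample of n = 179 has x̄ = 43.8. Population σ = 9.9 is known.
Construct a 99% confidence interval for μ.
(41.89, 45.71)

z-interval (σ known):
z* = 2.576 for 99% confidence

Margin of error = z* · σ/√n = 2.576 · 9.9/√179 = 1.91

CI: (43.8 - 1.91, 43.8 + 1.91) = (41.89, 45.71)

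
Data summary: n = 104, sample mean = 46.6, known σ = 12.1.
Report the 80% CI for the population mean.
(45.08, 48.12)

z-interval (σ known):
z* = 1.282 for 80% confidence

Margin of error = z* · σ/√n = 1.282 · 12.1/√104 = 1.52

CI: (46.6 - 1.52, 46.6 + 1.52) = (45.08, 48.12)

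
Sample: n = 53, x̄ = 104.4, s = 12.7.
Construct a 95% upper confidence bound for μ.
μ ≤ 107.32

Upper bound (one-sided):
t* = 1.675 (one-sided for 95%)
Upper bound = x̄ + t* · s/√n = 104.4 + 1.675 · 12.7/√53 = 107.32

We are 95% confident that μ ≤ 107.32.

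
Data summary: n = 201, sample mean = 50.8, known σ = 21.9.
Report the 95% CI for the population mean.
(47.77, 53.83)

z-interval (σ known):
z* = 1.960 for 95% confidence

Margin of error = z* · σ/√n = 1.960 · 21.9/√201 = 3.03

CI: (50.8 - 3.03, 50.8 + 3.03) = (47.77, 53.83)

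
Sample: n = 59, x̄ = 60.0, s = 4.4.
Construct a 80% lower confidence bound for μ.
μ ≥ 59.51

Lower bound (one-sided):
t* = 0.848 (one-sided for 80%)
Lower bound = x̄ - t* · s/√n = 60.0 - 0.848 · 4.4/√59 = 59.51

We are 80% confident that μ ≥ 59.51.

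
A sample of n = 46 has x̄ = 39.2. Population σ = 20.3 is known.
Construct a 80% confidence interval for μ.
(35.36, 43.04)

z-interval (σ known):
z* = 1.282 for 80% confidence

Margin of error = z* · σ/√n = 1.282 · 20.3/√46 = 3.84

CI: (39.2 - 3.84, 39.2 + 3.84) = (35.36, 43.04)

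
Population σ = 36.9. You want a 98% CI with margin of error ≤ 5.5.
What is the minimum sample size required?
n ≥ 244

For margin E ≤ 5.5:
n ≥ (z* · σ / E)²
n ≥ (2.326 · 36.9 / 5.5)²
n ≥ 243.53

Minimum n = 244 (rounding up)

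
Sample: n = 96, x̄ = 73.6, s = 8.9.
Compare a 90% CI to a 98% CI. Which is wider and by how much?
98% CI is wider by 1.28

df = 95
90% CI: t* = 1.661, (72.09, 75.11), width = 2 · t* · s/√n = 3.02
98% CI: t* = 2.366, (71.45, 75.75), width = 2 · t* · s/√n = 4.30

The 98% CI is wider by 4.30 - 3.02 = 1.28.
Higher confidence requires a wider interval.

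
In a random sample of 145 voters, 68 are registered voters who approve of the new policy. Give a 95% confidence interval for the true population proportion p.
(0.388, 0.550)

Proportion CI:
p̂ = 68/145 = 0.46897
SE = √(p̂(1-p̂)/n) = √(0.46897 · 0.53103 / 145) = 0.04144

z* = 1.960
Margin = z* · SE = 1.960 · 0.04144 = 0.0812

CI: 0.46897 ± 0.0812 = (0.388, 0.550)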